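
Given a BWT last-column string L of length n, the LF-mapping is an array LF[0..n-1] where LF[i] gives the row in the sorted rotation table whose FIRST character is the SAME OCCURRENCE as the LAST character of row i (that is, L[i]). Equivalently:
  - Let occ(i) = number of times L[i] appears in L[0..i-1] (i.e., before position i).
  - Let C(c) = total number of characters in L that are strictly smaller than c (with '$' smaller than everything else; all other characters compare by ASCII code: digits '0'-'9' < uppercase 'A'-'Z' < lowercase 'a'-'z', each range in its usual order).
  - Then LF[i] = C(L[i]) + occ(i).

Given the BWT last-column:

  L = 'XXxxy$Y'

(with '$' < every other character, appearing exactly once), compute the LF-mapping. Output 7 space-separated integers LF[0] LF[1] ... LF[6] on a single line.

Char counts: '$':1, 'X':2, 'Y':1, 'x':2, 'y':1
C (first-col start): C('$')=0, C('X')=1, C('Y')=3, C('x')=4, C('y')=6
L[0]='X': occ=0, LF[0]=C('X')+0=1+0=1
L[1]='X': occ=1, LF[1]=C('X')+1=1+1=2
L[2]='x': occ=0, LF[2]=C('x')+0=4+0=4
L[3]='x': occ=1, LF[3]=C('x')+1=4+1=5
L[4]='y': occ=0, LF[4]=C('y')+0=6+0=6
L[5]='$': occ=0, LF[5]=C('$')+0=0+0=0
L[6]='Y': occ=0, LF[6]=C('Y')+0=3+0=3

Answer: 1 2 4 5 6 0 3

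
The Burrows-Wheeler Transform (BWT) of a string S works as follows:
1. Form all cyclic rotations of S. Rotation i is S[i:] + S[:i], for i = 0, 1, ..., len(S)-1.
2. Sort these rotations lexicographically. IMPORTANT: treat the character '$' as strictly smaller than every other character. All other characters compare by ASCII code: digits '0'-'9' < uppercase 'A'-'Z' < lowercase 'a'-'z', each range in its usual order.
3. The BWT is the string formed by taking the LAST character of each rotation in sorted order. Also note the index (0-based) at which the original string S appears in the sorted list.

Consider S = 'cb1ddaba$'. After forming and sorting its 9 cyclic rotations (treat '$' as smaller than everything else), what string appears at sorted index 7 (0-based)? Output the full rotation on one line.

Answer: daba$cb1d

Derivation:
All 9 rotations (rotation i = S[i:]+S[:i]):
  rot[0] = cb1ddaba$
  rot[1] = b1ddaba$c
  rot[2] = 1ddaba$cb
  rot[3] = ddaba$cb1
  rot[4] = daba$cb1d
  rot[5] = aba$cb1dd
  rot[6] = ba$cb1dda
  rot[7] = a$cb1ddab
  rot[8] = $cb1ddaba
Sorted (with $ < everything):
  sorted[0] = $cb1ddaba
  sorted[1] = 1ddaba$cb
  sorted[2] = a$cb1ddab
  sorted[3] = aba$cb1dd
  sorted[4] = b1ddaba$c
  sorted[5] = ba$cb1dda
  sorted[6] = cb1ddaba$
  sorted[7] = daba$cb1d
  sorted[8] = ddaba$cb1
sorted[7] = daba$cb1d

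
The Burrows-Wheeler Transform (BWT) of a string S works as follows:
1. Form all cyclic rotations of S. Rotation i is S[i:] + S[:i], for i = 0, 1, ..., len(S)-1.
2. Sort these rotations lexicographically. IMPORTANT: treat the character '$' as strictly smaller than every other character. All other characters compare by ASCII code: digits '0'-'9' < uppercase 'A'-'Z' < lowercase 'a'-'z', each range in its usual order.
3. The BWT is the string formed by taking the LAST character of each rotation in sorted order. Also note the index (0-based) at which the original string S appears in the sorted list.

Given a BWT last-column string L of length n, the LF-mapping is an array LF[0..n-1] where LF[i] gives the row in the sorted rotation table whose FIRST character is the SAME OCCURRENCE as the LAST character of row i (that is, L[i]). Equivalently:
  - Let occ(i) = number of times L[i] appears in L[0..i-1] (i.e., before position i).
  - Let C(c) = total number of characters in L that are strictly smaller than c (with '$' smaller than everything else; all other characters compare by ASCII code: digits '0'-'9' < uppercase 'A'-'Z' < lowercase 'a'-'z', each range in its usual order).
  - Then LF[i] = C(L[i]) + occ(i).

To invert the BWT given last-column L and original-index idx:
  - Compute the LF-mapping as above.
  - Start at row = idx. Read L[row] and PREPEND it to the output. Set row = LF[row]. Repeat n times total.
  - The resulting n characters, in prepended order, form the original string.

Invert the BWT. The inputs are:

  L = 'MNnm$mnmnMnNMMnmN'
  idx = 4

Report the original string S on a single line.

Answer: MnNmnmNnnmMnMmNM$

Derivation:
LF mapping: 1 5 12 8 0 9 13 10 14 2 15 6 3 4 16 11 7
Walk LF starting at row 4, prepending L[row]:
  step 1: row=4, L[4]='$', prepend. Next row=LF[4]=0
  step 2: row=0, L[0]='M', prepend. Next row=LF[0]=1
  step 3: row=1, L[1]='N', prepend. Next row=LF[1]=5
  step 4: row=5, L[5]='m', prepend. Next row=LF[5]=9
  step 5: row=9, L[9]='M', prepend. Next row=LF[9]=2
  step 6: row=2, L[2]='n', prepend. Next row=LF[2]=12
  step 7: row=12, L[12]='M', prepend. Next row=LF[12]=3
  step 8: row=3, L[3]='m', prepend. Next row=LF[3]=8
  step 9: row=8, L[8]='n', prepend. Next row=LF[8]=14
  step 10: row=14, L[14]='n', prepend. Next row=LF[14]=16
  step 11: row=16, L[16]='N', prepend. Next row=LF[16]=7
  step 12: row=7, L[7]='m', prepend. Next row=LF[7]=10
  step 13: row=10, L[10]='n', prepend. Next row=LF[10]=15
  step 14: row=15, L[15]='m', prepend. Next row=LF[15]=11
  step 15: row=11, L[11]='N', prepend. Next row=LF[11]=6
  step 16: row=6, L[6]='n', prepend. Next row=LF[6]=13
  step 17: row=13, L[13]='M', prepend. Next row=LF[13]=4
Reversed output: MnNmnmNnnmMnMmNM$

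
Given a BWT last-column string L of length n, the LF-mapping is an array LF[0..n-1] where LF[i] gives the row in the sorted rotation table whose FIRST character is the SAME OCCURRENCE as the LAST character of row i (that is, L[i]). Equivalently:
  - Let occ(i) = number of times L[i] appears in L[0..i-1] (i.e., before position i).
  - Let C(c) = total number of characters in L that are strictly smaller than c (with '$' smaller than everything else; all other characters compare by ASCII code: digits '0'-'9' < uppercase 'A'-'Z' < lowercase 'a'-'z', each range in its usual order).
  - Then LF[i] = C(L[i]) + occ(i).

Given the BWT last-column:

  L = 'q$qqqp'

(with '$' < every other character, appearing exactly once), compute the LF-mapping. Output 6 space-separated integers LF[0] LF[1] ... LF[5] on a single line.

Char counts: '$':1, 'p':1, 'q':4
C (first-col start): C('$')=0, C('p')=1, C('q')=2
L[0]='q': occ=0, LF[0]=C('q')+0=2+0=2
L[1]='$': occ=0, LF[1]=C('$')+0=0+0=0
L[2]='q': occ=1, LF[2]=C('q')+1=2+1=3
L[3]='q': occ=2, LF[3]=C('q')+2=2+2=4
L[4]='q': occ=3, LF[4]=C('q')+3=2+3=5
L[5]='p': occ=0, LF[5]=C('p')+0=1+0=1

Answer: 2 0 3 4 5 1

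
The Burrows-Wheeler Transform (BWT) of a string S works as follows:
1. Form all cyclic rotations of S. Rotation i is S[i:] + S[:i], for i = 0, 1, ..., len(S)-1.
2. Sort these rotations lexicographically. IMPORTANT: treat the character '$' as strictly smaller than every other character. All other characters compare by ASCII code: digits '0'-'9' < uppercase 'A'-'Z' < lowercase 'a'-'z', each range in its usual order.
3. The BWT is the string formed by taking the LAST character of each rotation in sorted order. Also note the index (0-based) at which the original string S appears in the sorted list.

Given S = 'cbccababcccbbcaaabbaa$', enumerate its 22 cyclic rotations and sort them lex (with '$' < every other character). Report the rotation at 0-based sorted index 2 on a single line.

Answer: aa$cbccababcccbbcaaabb

Derivation:
All 22 rotations (rotation i = S[i:]+S[:i]):
  rot[0] = cbccababcccbbcaaabbaa$
  rot[1] = bccababcccbbcaaabbaa$c
  rot[2] = ccababcccbbcaaabbaa$cb
  rot[3] = cababcccbbcaaabbaa$cbc
  rot[4] = ababcccbbcaaabbaa$cbcc
  rot[5] = babcccbbcaaabbaa$cbcca
  rot[6] = abcccbbcaaabbaa$cbccab
  rot[7] = bcccbbcaaabbaa$cbccaba
  rot[8] = cccbbcaaabbaa$cbccabab
  rot[9] = ccbbcaaabbaa$cbccababc
  rot[10] = cbbcaaabbaa$cbccababcc
  rot[11] = bbcaaabbaa$cbccababccc
  rot[12] = bcaaabbaa$cbccababcccb
  rot[13] = caaabbaa$cbccababcccbb
  rot[14] = aaabbaa$cbccababcccbbc
  rot[15] = aabbaa$cbccababcccbbca
  rot[16] = abbaa$cbccababcccbbcaa
  rot[17] = bbaa$cbccababcccbbcaaa
  rot[18] = baa$cbccababcccbbcaaab
  rot[19] = aa$cbccababcccbbcaaabb
  rot[20] = a$cbccababcccbbcaaabba
  rot[21] = $cbccababcccbbcaaabbaa
Sorted (with $ < everything):
  sorted[0] = $cbccababcccbbcaaabbaa
  sorted[1] = a$cbccababcccbbcaaabba
  sorted[2] = aa$cbccababcccbbcaaabb
  sorted[3] = aaabbaa$cbccababcccbbc
  sorted[4] = aabbaa$cbccababcccbbca
  sorted[5] = ababcccbbcaaabbaa$cbcc
  sorted[6] = abbaa$cbccababcccbbcaa
  sorted[7] = abcccbbcaaabbaa$cbccab
  sorted[8] = baa$cbccababcccbbcaaab
  sorted[9] = babcccbbcaaabbaa$cbcca
  sorted[10] = bbaa$cbccababcccbbcaaa
  sorted[11] = bbcaaabbaa$cbccababccc
  sorted[12] = bcaaabbaa$cbccababcccb
  sorted[13] = bccababcccbbcaaabbaa$c
  sorted[14] = bcccbbcaaabbaa$cbccaba
  sorted[15] = caaabbaa$cbccababcccbb
  sorted[16] = cababcccbbcaaabbaa$cbc
  sorted[17] = cbbcaaabbaa$cbccababcc
  sorted[18] = cbccababcccbbcaaabbaa$
  sorted[19] = ccababcccbbcaaabbaa$cb
  sorted[20] = ccbbcaaabbaa$cbccababc
  sorted[21] = cccbbcaaabbaa$cbccabab
sorted[2] = aa$cbccababcccbbcaaabb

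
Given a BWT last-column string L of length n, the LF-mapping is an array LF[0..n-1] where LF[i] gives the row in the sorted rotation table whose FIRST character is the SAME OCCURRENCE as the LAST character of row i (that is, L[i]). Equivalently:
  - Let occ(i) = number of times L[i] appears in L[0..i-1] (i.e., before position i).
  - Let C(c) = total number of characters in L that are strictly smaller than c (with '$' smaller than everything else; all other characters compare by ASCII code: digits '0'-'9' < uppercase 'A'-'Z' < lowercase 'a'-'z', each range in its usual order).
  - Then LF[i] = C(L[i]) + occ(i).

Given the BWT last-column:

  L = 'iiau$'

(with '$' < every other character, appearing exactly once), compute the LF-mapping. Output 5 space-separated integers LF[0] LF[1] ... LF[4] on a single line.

Answer: 2 3 1 4 0

Derivation:
Char counts: '$':1, 'a':1, 'i':2, 'u':1
C (first-col start): C('$')=0, C('a')=1, C('i')=2, C('u')=4
L[0]='i': occ=0, LF[0]=C('i')+0=2+0=2
L[1]='i': occ=1, LF[1]=C('i')+1=2+1=3
L[2]='a': occ=0, LF[2]=C('a')+0=1+0=1
L[3]='u': occ=0, LF[3]=C('u')+0=4+0=4
L[4]='$': occ=0, LF[4]=C('$')+0=0+0=0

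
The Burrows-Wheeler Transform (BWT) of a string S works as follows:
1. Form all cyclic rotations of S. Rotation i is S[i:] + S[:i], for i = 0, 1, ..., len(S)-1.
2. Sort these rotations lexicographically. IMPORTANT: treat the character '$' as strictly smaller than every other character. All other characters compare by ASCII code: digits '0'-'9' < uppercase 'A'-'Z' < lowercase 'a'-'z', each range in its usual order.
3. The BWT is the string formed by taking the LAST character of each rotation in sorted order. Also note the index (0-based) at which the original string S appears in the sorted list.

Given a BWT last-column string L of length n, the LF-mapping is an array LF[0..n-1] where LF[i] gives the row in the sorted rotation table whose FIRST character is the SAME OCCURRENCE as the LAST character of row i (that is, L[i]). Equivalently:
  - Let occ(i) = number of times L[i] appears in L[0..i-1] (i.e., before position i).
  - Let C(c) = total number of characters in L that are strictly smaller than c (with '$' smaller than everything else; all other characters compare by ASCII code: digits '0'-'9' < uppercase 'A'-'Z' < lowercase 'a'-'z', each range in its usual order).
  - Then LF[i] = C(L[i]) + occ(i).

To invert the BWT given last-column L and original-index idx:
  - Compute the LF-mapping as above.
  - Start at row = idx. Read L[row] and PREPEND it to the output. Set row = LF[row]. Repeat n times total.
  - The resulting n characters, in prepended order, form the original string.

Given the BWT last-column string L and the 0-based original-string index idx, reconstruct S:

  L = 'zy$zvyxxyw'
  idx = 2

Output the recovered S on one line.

Answer: wzxyyvxyz$

Derivation:
LF mapping: 8 5 0 9 1 6 3 4 7 2
Walk LF starting at row 2, prepending L[row]:
  step 1: row=2, L[2]='$', prepend. Next row=LF[2]=0
  step 2: row=0, L[0]='z', prepend. Next row=LF[0]=8
  step 3: row=8, L[8]='y', prepend. Next row=LF[8]=7
  step 4: row=7, L[7]='x', prepend. Next row=LF[7]=4
  step 5: row=4, L[4]='v', prepend. Next row=LF[4]=1
  step 6: row=1, L[1]='y', prepend. Next row=LF[1]=5
  step 7: row=5, L[5]='y', prepend. Next row=LF[5]=6
  step 8: row=6, L[6]='x', prepend. Next row=LF[6]=3
  step 9: row=3, L[3]='z', prepend. Next row=LF[3]=9
  step 10: row=9, L[9]='w', prepend. Next row=LF[9]=2
Reversed output: wzxyyvxyz$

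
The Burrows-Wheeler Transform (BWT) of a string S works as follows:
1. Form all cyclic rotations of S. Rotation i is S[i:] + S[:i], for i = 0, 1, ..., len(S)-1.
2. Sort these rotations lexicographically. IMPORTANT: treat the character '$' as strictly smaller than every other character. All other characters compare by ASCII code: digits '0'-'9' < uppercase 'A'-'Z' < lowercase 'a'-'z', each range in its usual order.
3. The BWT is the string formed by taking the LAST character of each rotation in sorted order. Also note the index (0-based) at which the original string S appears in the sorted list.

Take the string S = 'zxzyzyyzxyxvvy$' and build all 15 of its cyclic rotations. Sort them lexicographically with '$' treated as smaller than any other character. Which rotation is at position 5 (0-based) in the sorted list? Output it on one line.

All 15 rotations (rotation i = S[i:]+S[:i]):
  rot[0] = zxzyzyyzxyxvvy$
  rot[1] = xzyzyyzxyxvvy$z
  rot[2] = zyzyyzxyxvvy$zx
  rot[3] = yzyyzxyxvvy$zxz
  rot[4] = zyyzxyxvvy$zxzy
  rot[5] = yyzxyxvvy$zxzyz
  rot[6] = yzxyxvvy$zxzyzy
  rot[7] = zxyxvvy$zxzyzyy
  rot[8] = xyxvvy$zxzyzyyz
  rot[9] = yxvvy$zxzyzyyzx
  rot[10] = xvvy$zxzyzyyzxy
  rot[11] = vvy$zxzyzyyzxyx
  rot[12] = vy$zxzyzyyzxyxv
  rot[13] = y$zxzyzyyzxyxvv
  rot[14] = $zxzyzyyzxyxvvy
Sorted (with $ < everything):
  sorted[0] = $zxzyzyyzxyxvvy
  sorted[1] = vvy$zxzyzyyzxyx
  sorted[2] = vy$zxzyzyyzxyxv
  sorted[3] = xvvy$zxzyzyyzxy
  sorted[4] = xyxvvy$zxzyzyyz
  sorted[5] = xzyzyyzxyxvvy$z
  sorted[6] = y$zxzyzyyzxyxvv
  sorted[7] = yxvvy$zxzyzyyzx
  sorted[8] = yyzxyxvvy$zxzyz
  sorted[9] = yzxyxvvy$zxzyzy
  sorted[10] = yzyyzxyxvvy$zxz
  sorted[11] = zxyxvvy$zxzyzyy
  sorted[12] = zxzyzyyzxyxvvy$
  sorted[13] = zyyzxyxvvy$zxzy
  sorted[14] = zyzyyzxyxvvy$zx
sorted[5] = xzyzyyzxyxvvy$z

Answer: xzyzyyzxyxvvy$z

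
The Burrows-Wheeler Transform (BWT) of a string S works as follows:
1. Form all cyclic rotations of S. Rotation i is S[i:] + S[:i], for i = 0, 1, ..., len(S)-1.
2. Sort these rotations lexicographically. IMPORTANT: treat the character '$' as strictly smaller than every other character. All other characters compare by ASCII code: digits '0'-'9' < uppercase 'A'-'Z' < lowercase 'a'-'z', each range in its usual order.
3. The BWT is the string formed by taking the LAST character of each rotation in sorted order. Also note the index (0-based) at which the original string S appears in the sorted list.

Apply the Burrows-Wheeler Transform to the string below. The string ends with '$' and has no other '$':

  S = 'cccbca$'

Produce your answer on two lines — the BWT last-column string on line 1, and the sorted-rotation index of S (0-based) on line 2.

Answer: accbcc$
6

Derivation:
All 7 rotations (rotation i = S[i:]+S[:i]):
  rot[0] = cccbca$
  rot[1] = ccbca$c
  rot[2] = cbca$cc
  rot[3] = bca$ccc
  rot[4] = ca$cccb
  rot[5] = a$cccbc
  rot[6] = $cccbca
Sorted (with $ < everything):
  sorted[0] = $cccbca  (last char: 'a')
  sorted[1] = a$cccbc  (last char: 'c')
  sorted[2] = bca$ccc  (last char: 'c')
  sorted[3] = ca$cccb  (last char: 'b')
  sorted[4] = cbca$cc  (last char: 'c')
  sorted[5] = ccbca$c  (last char: 'c')
  sorted[6] = cccbca$  (last char: '$')
Last column: accbcc$
Original string S is at sorted index 6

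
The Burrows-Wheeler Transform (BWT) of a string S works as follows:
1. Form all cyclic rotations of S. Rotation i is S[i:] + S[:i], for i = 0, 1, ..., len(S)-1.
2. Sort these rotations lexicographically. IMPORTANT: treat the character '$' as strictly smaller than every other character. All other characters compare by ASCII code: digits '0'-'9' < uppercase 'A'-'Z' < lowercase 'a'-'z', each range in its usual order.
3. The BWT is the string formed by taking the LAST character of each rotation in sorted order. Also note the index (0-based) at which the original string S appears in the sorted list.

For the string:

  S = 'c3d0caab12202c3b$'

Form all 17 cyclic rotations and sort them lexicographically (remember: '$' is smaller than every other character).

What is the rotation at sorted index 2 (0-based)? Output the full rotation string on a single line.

All 17 rotations (rotation i = S[i:]+S[:i]):
  rot[0] = c3d0caab12202c3b$
  rot[1] = 3d0caab12202c3b$c
  rot[2] = d0caab12202c3b$c3
  rot[3] = 0caab12202c3b$c3d
  rot[4] = caab12202c3b$c3d0
  rot[5] = aab12202c3b$c3d0c
  rot[6] = ab12202c3b$c3d0ca
  rot[7] = b12202c3b$c3d0caa
  rot[8] = 12202c3b$c3d0caab
  rot[9] = 2202c3b$c3d0caab1
  rot[10] = 202c3b$c3d0caab12
  rot[11] = 02c3b$c3d0caab122
  rot[12] = 2c3b$c3d0caab1220
  rot[13] = c3b$c3d0caab12202
  rot[14] = 3b$c3d0caab12202c
  rot[15] = b$c3d0caab12202c3
  rot[16] = $c3d0caab12202c3b
Sorted (with $ < everything):
  sorted[0] = $c3d0caab12202c3b
  sorted[1] = 02c3b$c3d0caab122
  sorted[2] = 0caab12202c3b$c3d
  sorted[3] = 12202c3b$c3d0caab
  sorted[4] = 202c3b$c3d0caab12
  sorted[5] = 2202c3b$c3d0caab1
  sorted[6] = 2c3b$c3d0caab1220
  sorted[7] = 3b$c3d0caab12202c
  sorted[8] = 3d0caab12202c3b$c
  sorted[9] = aab12202c3b$c3d0c
  sorted[10] = ab12202c3b$c3d0ca
  sorted[11] = b$c3d0caab12202c3
  sorted[12] = b12202c3b$c3d0caa
  sorted[13] = c3b$c3d0caab12202
  sorted[14] = c3d0caab12202c3b$
  sorted[15] = caab12202c3b$c3d0
  sorted[16] = d0caab12202c3b$c3
sorted[2] = 0caab12202c3b$c3d

Answer: 0caab12202c3b$c3d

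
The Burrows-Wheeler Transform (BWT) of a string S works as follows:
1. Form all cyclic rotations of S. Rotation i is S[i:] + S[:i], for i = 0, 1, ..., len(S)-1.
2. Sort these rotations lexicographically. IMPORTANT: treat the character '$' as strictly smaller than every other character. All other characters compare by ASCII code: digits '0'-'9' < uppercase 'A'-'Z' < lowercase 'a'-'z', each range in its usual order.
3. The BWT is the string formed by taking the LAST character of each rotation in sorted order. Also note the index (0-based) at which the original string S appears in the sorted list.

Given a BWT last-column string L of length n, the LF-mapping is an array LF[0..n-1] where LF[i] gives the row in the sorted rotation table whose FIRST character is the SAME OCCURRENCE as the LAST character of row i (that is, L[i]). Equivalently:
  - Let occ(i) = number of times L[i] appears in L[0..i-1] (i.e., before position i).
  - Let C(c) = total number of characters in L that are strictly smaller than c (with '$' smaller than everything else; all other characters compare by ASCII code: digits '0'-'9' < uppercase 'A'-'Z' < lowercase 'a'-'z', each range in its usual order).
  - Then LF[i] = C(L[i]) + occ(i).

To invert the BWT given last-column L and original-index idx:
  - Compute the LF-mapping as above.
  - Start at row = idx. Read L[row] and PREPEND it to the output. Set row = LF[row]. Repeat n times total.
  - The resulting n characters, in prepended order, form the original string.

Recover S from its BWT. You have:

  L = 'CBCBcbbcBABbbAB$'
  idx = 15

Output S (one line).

Answer: cBcBBACAbbbBbBC$

Derivation:
LF mapping: 8 3 9 4 14 10 11 15 5 1 6 12 13 2 7 0
Walk LF starting at row 15, prepending L[row]:
  step 1: row=15, L[15]='$', prepend. Next row=LF[15]=0
  step 2: row=0, L[0]='C', prepend. Next row=LF[0]=8
  step 3: row=8, L[8]='B', prepend. Next row=LF[8]=5
  step 4: row=5, L[5]='b', prepend. Next row=LF[5]=10
  step 5: row=10, L[10]='B', prepend. Next row=LF[10]=6
  step 6: row=6, L[6]='b', prepend. Next row=LF[6]=11
  step 7: row=11, L[11]='b', prepend. Next row=LF[11]=12
  step 8: row=12, L[12]='b', prepend. Next row=LF[12]=13
  step 9: row=13, L[13]='A', prepend. Next row=LF[13]=2
  step 10: row=2, L[2]='C', prepend. Next row=LF[2]=9
  step 11: row=9, L[9]='A', prepend. Next row=LF[9]=1
  step 12: row=1, L[1]='B', prepend. Next row=LF[1]=3
  step 13: row=3, L[3]='B', prepend. Next row=LF[3]=4
  step 14: row=4, L[4]='c', prepend. Next row=LF[4]=14
  step 15: row=14, L[14]='B', prepend. Next row=LF[14]=7
  step 16: row=7, L[7]='c', prepend. Next row=LF[7]=15
Reversed output: cBcBBACAbbbBbBC$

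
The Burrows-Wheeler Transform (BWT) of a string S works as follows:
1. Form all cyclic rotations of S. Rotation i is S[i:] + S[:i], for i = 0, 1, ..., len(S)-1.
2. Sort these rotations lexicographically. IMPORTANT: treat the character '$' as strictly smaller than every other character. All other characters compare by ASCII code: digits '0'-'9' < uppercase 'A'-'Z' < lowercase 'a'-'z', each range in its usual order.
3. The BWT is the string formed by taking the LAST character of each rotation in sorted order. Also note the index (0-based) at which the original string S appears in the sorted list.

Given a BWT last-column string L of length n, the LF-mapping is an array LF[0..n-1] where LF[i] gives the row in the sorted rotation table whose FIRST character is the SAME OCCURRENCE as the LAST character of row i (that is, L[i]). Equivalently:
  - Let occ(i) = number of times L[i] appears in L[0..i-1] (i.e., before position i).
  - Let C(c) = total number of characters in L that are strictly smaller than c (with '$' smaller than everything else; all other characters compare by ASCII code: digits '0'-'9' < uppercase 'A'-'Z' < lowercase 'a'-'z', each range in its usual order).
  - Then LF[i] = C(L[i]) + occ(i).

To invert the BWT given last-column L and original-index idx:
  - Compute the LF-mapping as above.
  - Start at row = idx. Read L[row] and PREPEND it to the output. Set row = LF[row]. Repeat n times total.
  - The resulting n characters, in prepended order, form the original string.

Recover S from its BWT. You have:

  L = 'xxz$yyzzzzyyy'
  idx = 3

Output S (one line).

LF mapping: 1 2 8 0 3 4 9 10 11 12 5 6 7
Walk LF starting at row 3, prepending L[row]:
  step 1: row=3, L[3]='$', prepend. Next row=LF[3]=0
  step 2: row=0, L[0]='x', prepend. Next row=LF[0]=1
  step 3: row=1, L[1]='x', prepend. Next row=LF[1]=2
  step 4: row=2, L[2]='z', prepend. Next row=LF[2]=8
  step 5: row=8, L[8]='z', prepend. Next row=LF[8]=11
  step 6: row=11, L[11]='y', prepend. Next row=LF[11]=6
  step 7: row=6, L[6]='z', prepend. Next row=LF[6]=9
  step 8: row=9, L[9]='z', prepend. Next row=LF[9]=12
  step 9: row=12, L[12]='y', prepend. Next row=LF[12]=7
  step 10: row=7, L[7]='z', prepend. Next row=LF[7]=10
  step 11: row=10, L[10]='y', prepend. Next row=LF[10]=5
  step 12: row=5, L[5]='y', prepend. Next row=LF[5]=4
  step 13: row=4, L[4]='y', prepend. Next row=LF[4]=3
Reversed output: yyyzyzzyzzxx$

Answer: yyyzyzzyzzxx$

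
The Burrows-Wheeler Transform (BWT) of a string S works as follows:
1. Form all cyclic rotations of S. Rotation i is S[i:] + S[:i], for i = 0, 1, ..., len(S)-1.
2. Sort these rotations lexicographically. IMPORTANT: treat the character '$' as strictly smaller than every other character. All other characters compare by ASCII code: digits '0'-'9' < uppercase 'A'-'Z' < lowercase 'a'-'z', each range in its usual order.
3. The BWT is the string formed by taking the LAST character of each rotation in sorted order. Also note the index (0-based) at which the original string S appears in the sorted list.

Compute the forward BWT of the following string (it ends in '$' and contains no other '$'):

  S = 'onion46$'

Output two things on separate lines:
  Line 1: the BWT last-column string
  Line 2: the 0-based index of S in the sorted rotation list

All 8 rotations (rotation i = S[i:]+S[:i]):
  rot[0] = onion46$
  rot[1] = nion46$o
  rot[2] = ion46$on
  rot[3] = on46$oni
  rot[4] = n46$onio
  rot[5] = 46$onion
  rot[6] = 6$onion4
  rot[7] = $onion46
Sorted (with $ < everything):
  sorted[0] = $onion46  (last char: '6')
  sorted[1] = 46$onion  (last char: 'n')
  sorted[2] = 6$onion4  (last char: '4')
  sorted[3] = ion46$on  (last char: 'n')
  sorted[4] = n46$onio  (last char: 'o')
  sorted[5] = nion46$o  (last char: 'o')
  sorted[6] = on46$oni  (last char: 'i')
  sorted[7] = onion46$  (last char: '$')
Last column: 6n4nooi$
Original string S is at sorted index 7

Answer: 6n4nooi$
7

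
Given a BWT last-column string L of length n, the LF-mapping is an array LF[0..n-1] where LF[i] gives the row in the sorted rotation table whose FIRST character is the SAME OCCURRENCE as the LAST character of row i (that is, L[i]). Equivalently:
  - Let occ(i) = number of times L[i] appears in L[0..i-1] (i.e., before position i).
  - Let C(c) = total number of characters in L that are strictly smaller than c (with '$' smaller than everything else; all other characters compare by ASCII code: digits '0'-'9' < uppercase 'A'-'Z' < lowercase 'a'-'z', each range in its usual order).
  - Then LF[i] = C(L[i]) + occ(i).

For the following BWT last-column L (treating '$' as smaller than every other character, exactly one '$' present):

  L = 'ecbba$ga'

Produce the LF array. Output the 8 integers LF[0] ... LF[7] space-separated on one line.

Answer: 6 5 3 4 1 0 7 2

Derivation:
Char counts: '$':1, 'a':2, 'b':2, 'c':1, 'e':1, 'g':1
C (first-col start): C('$')=0, C('a')=1, C('b')=3, C('c')=5, C('e')=6, C('g')=7
L[0]='e': occ=0, LF[0]=C('e')+0=6+0=6
L[1]='c': occ=0, LF[1]=C('c')+0=5+0=5
L[2]='b': occ=0, LF[2]=C('b')+0=3+0=3
L[3]='b': occ=1, LF[3]=C('b')+1=3+1=4
L[4]='a': occ=0, LF[4]=C('a')+0=1+0=1
L[5]='$': occ=0, LF[5]=C('$')+0=0+0=0
L[6]='g': occ=0, LF[6]=C('g')+0=7+0=7
L[7]='a': occ=1, LF[7]=C('a')+1=1+1=2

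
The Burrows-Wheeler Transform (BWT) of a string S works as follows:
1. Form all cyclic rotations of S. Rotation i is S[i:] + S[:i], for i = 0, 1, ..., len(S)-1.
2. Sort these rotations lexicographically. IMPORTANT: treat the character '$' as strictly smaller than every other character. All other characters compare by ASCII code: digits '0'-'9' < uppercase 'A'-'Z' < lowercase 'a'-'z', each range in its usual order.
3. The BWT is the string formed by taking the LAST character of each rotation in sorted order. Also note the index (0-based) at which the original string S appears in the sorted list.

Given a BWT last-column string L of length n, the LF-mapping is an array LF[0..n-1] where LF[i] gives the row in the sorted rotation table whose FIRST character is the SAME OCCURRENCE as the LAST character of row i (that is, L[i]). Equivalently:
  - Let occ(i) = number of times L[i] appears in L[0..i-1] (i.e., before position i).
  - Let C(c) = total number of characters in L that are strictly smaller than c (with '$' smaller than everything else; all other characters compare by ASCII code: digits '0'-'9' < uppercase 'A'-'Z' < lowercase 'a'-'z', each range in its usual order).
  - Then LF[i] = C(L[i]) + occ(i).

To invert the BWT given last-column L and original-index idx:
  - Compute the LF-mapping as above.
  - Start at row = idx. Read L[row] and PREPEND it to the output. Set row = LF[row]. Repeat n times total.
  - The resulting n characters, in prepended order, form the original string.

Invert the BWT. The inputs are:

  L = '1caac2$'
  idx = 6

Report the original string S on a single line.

Answer: caa2c1$

Derivation:
LF mapping: 1 5 3 4 6 2 0
Walk LF starting at row 6, prepending L[row]:
  step 1: row=6, L[6]='$', prepend. Next row=LF[6]=0
  step 2: row=0, L[0]='1', prepend. Next row=LF[0]=1
  step 3: row=1, L[1]='c', prepend. Next row=LF[1]=5
  step 4: row=5, L[5]='2', prepend. Next row=LF[5]=2
  step 5: row=2, L[2]='a', prepend. Next row=LF[2]=3
  step 6: row=3, L[3]='a', prepend. Next row=LF[3]=4
  step 7: row=4, L[4]='c', prepend. Next row=LF[4]=6
Reversed output: caa2c1$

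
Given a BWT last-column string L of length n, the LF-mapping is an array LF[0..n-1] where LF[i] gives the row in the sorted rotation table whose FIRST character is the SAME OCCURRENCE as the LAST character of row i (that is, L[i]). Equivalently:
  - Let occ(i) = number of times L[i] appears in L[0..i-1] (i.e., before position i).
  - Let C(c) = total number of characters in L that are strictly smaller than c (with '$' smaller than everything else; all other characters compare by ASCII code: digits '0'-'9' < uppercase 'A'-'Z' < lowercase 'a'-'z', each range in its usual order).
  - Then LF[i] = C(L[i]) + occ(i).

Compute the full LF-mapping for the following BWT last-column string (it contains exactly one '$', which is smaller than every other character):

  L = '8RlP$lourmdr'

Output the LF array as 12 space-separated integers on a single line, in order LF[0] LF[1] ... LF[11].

Char counts: '$':1, '8':1, 'P':1, 'R':1, 'd':1, 'l':2, 'm':1, 'o':1, 'r':2, 'u':1
C (first-col start): C('$')=0, C('8')=1, C('P')=2, C('R')=3, C('d')=4, C('l')=5, C('m')=7, C('o')=8, C('r')=9, C('u')=11
L[0]='8': occ=0, LF[0]=C('8')+0=1+0=1
L[1]='R': occ=0, LF[1]=C('R')+0=3+0=3
L[2]='l': occ=0, LF[2]=C('l')+0=5+0=5
L[3]='P': occ=0, LF[3]=C('P')+0=2+0=2
L[4]='$': occ=0, LF[4]=C('$')+0=0+0=0
L[5]='l': occ=1, LF[5]=C('l')+1=5+1=6
L[6]='o': occ=0, LF[6]=C('o')+0=8+0=8
L[7]='u': occ=0, LF[7]=C('u')+0=11+0=11
L[8]='r': occ=0, LF[8]=C('r')+0=9+0=9
L[9]='m': occ=0, LF[9]=C('m')+0=7+0=7
L[10]='d': occ=0, LF[10]=C('d')+0=4+0=4
L[11]='r': occ=1, LF[11]=C('r')+1=9+1=10

Answer: 1 3 5 2 0 6 8 11 9 7 4 10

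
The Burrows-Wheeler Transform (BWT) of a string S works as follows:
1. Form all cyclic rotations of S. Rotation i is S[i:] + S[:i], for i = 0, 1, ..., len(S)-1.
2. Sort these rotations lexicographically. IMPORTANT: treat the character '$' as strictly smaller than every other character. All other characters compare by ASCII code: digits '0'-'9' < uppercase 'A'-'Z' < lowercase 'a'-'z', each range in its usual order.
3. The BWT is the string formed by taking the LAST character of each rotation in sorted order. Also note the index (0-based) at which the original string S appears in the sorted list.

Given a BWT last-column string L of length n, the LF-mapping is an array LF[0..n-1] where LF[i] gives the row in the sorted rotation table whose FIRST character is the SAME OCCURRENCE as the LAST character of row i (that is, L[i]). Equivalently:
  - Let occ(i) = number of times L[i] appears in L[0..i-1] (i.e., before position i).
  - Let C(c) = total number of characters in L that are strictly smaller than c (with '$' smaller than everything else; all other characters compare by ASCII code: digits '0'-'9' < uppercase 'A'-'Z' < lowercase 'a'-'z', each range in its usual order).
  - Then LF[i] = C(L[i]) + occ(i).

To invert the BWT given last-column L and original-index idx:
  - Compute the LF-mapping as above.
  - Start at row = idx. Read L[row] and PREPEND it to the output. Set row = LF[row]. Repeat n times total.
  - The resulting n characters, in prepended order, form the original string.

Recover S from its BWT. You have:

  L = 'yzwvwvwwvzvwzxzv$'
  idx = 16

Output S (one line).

LF mapping: 12 13 6 1 7 2 8 9 3 14 4 10 15 11 16 5 0
Walk LF starting at row 16, prepending L[row]:
  step 1: row=16, L[16]='$', prepend. Next row=LF[16]=0
  step 2: row=0, L[0]='y', prepend. Next row=LF[0]=12
  step 3: row=12, L[12]='z', prepend. Next row=LF[12]=15
  step 4: row=15, L[15]='v', prepend. Next row=LF[15]=5
  step 5: row=5, L[5]='v', prepend. Next row=LF[5]=2
  step 6: row=2, L[2]='w', prepend. Next row=LF[2]=6
  step 7: row=6, L[6]='w', prepend. Next row=LF[6]=8
  step 8: row=8, L[8]='v', prepend. Next row=LF[8]=3
  step 9: row=3, L[3]='v', prepend. Next row=LF[3]=1
  step 10: row=1, L[1]='z', prepend. Next row=LF[1]=13
  step 11: row=13, L[13]='x', prepend. Next row=LF[13]=11
  step 12: row=11, L[11]='w', prepend. Next row=LF[11]=10
  step 13: row=10, L[10]='v', prepend. Next row=LF[10]=4
  step 14: row=4, L[4]='w', prepend. Next row=LF[4]=7
  step 15: row=7, L[7]='w', prepend. Next row=LF[7]=9
  step 16: row=9, L[9]='z', prepend. Next row=LF[9]=14
  step 17: row=14, L[14]='z', prepend. Next row=LF[14]=16
Reversed output: zzwwvwxzvvwwvvzy$

Answer: zzwwvwxzvvwwvvzy$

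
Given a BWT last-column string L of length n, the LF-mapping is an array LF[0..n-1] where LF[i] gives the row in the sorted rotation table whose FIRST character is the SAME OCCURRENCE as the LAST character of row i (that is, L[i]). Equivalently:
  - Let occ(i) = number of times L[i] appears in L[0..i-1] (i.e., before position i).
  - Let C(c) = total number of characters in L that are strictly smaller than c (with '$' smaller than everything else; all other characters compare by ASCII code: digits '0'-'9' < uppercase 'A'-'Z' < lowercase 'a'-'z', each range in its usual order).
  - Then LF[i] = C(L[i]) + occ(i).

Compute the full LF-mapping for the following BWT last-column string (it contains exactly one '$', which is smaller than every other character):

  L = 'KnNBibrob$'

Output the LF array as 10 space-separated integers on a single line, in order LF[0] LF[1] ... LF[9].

Char counts: '$':1, 'B':1, 'K':1, 'N':1, 'b':2, 'i':1, 'n':1, 'o':1, 'r':1
C (first-col start): C('$')=0, C('B')=1, C('K')=2, C('N')=3, C('b')=4, C('i')=6, C('n')=7, C('o')=8, C('r')=9
L[0]='K': occ=0, LF[0]=C('K')+0=2+0=2
L[1]='n': occ=0, LF[1]=C('n')+0=7+0=7
L[2]='N': occ=0, LF[2]=C('N')+0=3+0=3
L[3]='B': occ=0, LF[3]=C('B')+0=1+0=1
L[4]='i': occ=0, LF[4]=C('i')+0=6+0=6
L[5]='b': occ=0, LF[5]=C('b')+0=4+0=4
L[6]='r': occ=0, LF[6]=C('r')+0=9+0=9
L[7]='o': occ=0, LF[7]=C('o')+0=8+0=8
L[8]='b': occ=1, LF[8]=C('b')+1=4+1=5
L[9]='$': occ=0, LF[9]=C('$')+0=0+0=0

Answer: 2 7 3 1 6 4 9 8 5 0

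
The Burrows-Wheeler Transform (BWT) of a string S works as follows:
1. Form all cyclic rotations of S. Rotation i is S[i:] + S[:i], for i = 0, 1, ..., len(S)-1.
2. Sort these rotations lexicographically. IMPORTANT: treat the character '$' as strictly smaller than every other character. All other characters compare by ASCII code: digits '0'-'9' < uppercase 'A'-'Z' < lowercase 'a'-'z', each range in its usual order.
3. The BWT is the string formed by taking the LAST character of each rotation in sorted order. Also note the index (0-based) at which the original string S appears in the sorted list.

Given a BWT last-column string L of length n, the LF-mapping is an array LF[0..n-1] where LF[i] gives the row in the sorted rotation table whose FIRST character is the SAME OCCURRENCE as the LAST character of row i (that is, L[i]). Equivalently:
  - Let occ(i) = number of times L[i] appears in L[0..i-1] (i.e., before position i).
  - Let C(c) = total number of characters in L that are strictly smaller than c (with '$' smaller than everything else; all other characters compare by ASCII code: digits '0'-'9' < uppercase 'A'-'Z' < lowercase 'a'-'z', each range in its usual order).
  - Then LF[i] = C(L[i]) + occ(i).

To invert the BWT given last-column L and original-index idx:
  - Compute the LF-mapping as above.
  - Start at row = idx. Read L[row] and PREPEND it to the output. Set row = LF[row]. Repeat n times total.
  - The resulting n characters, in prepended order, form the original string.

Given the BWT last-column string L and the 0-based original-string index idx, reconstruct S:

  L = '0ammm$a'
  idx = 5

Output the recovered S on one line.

Answer: mamma0$

Derivation:
LF mapping: 1 2 4 5 6 0 3
Walk LF starting at row 5, prepending L[row]:
  step 1: row=5, L[5]='$', prepend. Next row=LF[5]=0
  step 2: row=0, L[0]='0', prepend. Next row=LF[0]=1
  step 3: row=1, L[1]='a', prepend. Next row=LF[1]=2
  step 4: row=2, L[2]='m', prepend. Next row=LF[2]=4
  step 5: row=4, L[4]='m', prepend. Next row=LF[4]=6
  step 6: row=6, L[6]='a', prepend. Next row=LF[6]=3
  step 7: row=3, L[3]='m', prepend. Next row=LF[3]=5
Reversed output: mamma0$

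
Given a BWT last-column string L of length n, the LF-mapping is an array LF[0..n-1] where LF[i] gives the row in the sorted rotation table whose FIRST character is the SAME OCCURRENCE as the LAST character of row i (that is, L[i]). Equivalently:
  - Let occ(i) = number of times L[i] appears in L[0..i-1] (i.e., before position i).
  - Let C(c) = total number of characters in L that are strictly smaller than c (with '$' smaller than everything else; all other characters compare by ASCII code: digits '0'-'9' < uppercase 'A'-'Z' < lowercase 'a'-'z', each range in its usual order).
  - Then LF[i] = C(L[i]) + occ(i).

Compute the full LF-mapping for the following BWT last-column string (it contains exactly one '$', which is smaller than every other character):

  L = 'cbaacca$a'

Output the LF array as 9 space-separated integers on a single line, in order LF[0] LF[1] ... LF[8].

Answer: 6 5 1 2 7 8 3 0 4

Derivation:
Char counts: '$':1, 'a':4, 'b':1, 'c':3
C (first-col start): C('$')=0, C('a')=1, C('b')=5, C('c')=6
L[0]='c': occ=0, LF[0]=C('c')+0=6+0=6
L[1]='b': occ=0, LF[1]=C('b')+0=5+0=5
L[2]='a': occ=0, LF[2]=C('a')+0=1+0=1
L[3]='a': occ=1, LF[3]=C('a')+1=1+1=2
L[4]='c': occ=1, LF[4]=C('c')+1=6+1=7
L[5]='c': occ=2, LF[5]=C('c')+2=6+2=8
L[6]='a': occ=2, LF[6]=C('a')+2=1+2=3
L[7]='$': occ=0, LF[7]=C('$')+0=0+0=0
L[8]='a': occ=3, LF[8]=C('a')+3=1+3=4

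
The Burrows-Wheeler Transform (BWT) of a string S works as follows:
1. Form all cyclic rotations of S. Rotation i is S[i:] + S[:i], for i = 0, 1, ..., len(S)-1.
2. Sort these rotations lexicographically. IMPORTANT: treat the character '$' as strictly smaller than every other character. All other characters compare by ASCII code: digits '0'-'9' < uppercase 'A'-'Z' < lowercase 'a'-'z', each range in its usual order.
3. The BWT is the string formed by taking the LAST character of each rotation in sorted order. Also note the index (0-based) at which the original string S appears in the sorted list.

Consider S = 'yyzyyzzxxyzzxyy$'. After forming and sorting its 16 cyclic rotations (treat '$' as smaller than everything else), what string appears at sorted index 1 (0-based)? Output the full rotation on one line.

All 16 rotations (rotation i = S[i:]+S[:i]):
  rot[0] = yyzyyzzxxyzzxyy$
  rot[1] = yzyyzzxxyzzxyy$y
  rot[2] = zyyzzxxyzzxyy$yy
  rot[3] = yyzzxxyzzxyy$yyz
  rot[4] = yzzxxyzzxyy$yyzy
  rot[5] = zzxxyzzxyy$yyzyy
  rot[6] = zxxyzzxyy$yyzyyz
  rot[7] = xxyzzxyy$yyzyyzz
  rot[8] = xyzzxyy$yyzyyzzx
  rot[9] = yzzxyy$yyzyyzzxx
  rot[10] = zzxyy$yyzyyzzxxy
  rot[11] = zxyy$yyzyyzzxxyz
  rot[12] = xyy$yyzyyzzxxyzz
  rot[13] = yy$yyzyyzzxxyzzx
  rot[14] = y$yyzyyzzxxyzzxy
  rot[15] = $yyzyyzzxxyzzxyy
Sorted (with $ < everything):
  sorted[0] = $yyzyyzzxxyzzxyy
  sorted[1] = xxyzzxyy$yyzyyzz
  sorted[2] = xyy$yyzyyzzxxyzz
  sorted[3] = xyzzxyy$yyzyyzzx
  sorted[4] = y$yyzyyzzxxyzzxy
  sorted[5] = yy$yyzyyzzxxyzzx
  sorted[6] = yyzyyzzxxyzzxyy$
  sorted[7] = yyzzxxyzzxyy$yyz
  sorted[8] = yzyyzzxxyzzxyy$y
  sorted[9] = yzzxxyzzxyy$yyzy
  sorted[10] = yzzxyy$yyzyyzzxx
  sorted[11] = zxxyzzxyy$yyzyyz
  sorted[12] = zxyy$yyzyyzzxxyz
  sorted[13] = zyyzzxxyzzxyy$yy
  sorted[14] = zzxxyzzxyy$yyzyy
  sorted[15] = zzxyy$yyzyyzzxxy
sorted[1] = xxyzzxyy$yyzyyzz

Answer: xxyzzxyy$yyzyyzz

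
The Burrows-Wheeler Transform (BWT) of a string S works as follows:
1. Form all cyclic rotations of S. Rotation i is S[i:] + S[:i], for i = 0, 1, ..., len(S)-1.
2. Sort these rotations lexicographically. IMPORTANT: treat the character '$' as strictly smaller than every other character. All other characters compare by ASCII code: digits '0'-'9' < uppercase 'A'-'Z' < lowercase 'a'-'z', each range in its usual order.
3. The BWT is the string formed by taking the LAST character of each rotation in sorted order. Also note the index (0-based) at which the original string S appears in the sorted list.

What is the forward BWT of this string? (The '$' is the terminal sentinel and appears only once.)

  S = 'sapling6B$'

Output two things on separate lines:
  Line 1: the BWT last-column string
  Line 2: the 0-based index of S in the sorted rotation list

All 10 rotations (rotation i = S[i:]+S[:i]):
  rot[0] = sapling6B$
  rot[1] = apling6B$s
  rot[2] = pling6B$sa
  rot[3] = ling6B$sap
  rot[4] = ing6B$sapl
  rot[5] = ng6B$sapli
  rot[6] = g6B$saplin
  rot[7] = 6B$sapling
  rot[8] = B$sapling6
  rot[9] = $sapling6B
Sorted (with $ < everything):
  sorted[0] = $sapling6B  (last char: 'B')
  sorted[1] = 6B$sapling  (last char: 'g')
  sorted[2] = B$sapling6  (last char: '6')
  sorted[3] = apling6B$s  (last char: 's')
  sorted[4] = g6B$saplin  (last char: 'n')
  sorted[5] = ing6B$sapl  (last char: 'l')
  sorted[6] = ling6B$sap  (last char: 'p')
  sorted[7] = ng6B$sapli  (last char: 'i')
  sorted[8] = pling6B$sa  (last char: 'a')
  sorted[9] = sapling6B$  (last char: '$')
Last column: Bg6snlpia$
Original string S is at sorted index 9

Answer: Bg6snlpia$
9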